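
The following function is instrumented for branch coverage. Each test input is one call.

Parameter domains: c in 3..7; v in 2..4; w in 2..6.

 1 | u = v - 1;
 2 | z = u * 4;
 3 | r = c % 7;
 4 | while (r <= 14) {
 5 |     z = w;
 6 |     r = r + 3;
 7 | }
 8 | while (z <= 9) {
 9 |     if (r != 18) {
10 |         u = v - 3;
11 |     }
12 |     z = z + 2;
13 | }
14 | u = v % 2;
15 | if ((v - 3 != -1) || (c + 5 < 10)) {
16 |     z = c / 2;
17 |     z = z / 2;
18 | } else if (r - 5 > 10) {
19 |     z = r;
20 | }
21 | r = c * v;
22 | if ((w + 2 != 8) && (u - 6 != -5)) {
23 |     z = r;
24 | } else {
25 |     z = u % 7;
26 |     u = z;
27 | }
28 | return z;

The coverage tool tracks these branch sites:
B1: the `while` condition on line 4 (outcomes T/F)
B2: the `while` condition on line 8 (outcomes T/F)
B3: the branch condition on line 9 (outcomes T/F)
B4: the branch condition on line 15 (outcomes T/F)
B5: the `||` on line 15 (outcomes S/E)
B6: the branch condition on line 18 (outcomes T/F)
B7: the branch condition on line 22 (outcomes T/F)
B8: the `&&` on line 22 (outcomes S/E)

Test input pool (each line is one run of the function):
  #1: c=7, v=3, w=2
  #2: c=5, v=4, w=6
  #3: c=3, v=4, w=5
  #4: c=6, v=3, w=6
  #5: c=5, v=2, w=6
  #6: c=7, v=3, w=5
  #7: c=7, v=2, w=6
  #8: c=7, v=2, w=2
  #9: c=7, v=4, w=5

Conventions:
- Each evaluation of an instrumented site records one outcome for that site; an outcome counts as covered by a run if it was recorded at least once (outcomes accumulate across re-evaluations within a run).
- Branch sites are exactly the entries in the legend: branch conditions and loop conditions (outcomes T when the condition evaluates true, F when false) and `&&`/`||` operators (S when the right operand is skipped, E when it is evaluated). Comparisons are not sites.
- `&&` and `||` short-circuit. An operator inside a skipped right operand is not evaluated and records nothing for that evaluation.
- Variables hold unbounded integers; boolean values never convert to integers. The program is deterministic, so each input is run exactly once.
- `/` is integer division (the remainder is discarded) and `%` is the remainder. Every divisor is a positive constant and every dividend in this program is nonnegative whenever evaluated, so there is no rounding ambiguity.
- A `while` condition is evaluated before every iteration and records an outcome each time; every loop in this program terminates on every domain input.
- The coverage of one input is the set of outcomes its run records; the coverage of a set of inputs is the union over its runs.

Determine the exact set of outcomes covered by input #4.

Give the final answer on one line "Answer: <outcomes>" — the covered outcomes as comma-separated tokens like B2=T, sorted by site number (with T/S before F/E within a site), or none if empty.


Event log for input #4 (c=6, v=3, w=6):
  B1->T, B1->T, B1->T, B1->F, B2->T, B3->T, B2->T, B3->T, B2->F, B5->S
  B4->T, B8->S, B7->F
collecting distinct outcomes: B1=T, B1=F, B2=T, B2=F, B3=T, B4=T, B5=S, B7=F, B8=S
Answer: B1=T, B1=F, B2=T, B2=F, B3=T, B4=T, B5=S, B7=F, B8=S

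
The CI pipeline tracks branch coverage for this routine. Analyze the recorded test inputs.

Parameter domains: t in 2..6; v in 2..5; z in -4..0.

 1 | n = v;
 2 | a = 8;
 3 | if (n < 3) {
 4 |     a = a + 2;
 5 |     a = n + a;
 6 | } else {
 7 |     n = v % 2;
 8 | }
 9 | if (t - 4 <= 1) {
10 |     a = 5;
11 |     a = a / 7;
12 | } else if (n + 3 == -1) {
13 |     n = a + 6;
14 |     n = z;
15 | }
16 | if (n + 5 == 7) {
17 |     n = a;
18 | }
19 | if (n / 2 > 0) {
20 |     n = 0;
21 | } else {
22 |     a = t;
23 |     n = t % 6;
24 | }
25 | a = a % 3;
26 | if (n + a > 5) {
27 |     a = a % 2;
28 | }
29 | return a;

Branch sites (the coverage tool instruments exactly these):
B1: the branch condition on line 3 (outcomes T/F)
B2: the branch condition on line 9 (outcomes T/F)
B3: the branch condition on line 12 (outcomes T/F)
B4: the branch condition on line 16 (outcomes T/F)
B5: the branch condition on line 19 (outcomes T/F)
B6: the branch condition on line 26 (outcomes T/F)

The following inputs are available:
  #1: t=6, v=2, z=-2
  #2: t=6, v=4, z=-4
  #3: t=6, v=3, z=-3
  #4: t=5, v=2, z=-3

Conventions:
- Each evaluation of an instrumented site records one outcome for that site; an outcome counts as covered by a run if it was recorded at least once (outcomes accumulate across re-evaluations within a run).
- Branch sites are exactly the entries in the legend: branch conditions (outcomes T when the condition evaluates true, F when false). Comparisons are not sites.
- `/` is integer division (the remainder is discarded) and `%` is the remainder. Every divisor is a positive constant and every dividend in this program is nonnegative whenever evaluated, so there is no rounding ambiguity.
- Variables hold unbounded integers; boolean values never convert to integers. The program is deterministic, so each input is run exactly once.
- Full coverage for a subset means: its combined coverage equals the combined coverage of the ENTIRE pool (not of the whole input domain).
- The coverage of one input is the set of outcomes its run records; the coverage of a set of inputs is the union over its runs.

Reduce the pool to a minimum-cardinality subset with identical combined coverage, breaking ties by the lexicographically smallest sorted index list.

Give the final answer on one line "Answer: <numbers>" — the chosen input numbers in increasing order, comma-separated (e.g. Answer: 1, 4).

test 1 (t=6, v=2, z=-2) hits B1=T, B2=F, B3=F, B4=T, B5=T, B6=F
test 2 (t=6, v=4, z=-4) hits B1=F, B2=F, B3=F, B4=F, B5=F, B6=F
test 3 (t=6, v=3, z=-3) hits B1=F, B2=F, B3=F, B4=F, B5=F, B6=F
test 4 (t=5, v=2, z=-3) hits B1=T, B2=T, B4=T, B5=F, B6=T
together the pool reaches 11 outcomes: B1=T, B1=F, B2=T, B2=F, B3=F, B4=T, B4=F, B5=T, B5=F, B6=T, B6=F
no size-1 subset reaches all 11 outcomes (best union: 6/11)
no size-2 subset reaches all 11 outcomes (best union: 10/11)
the canonical winner is {1, 2, 4}: size 3, full 11-outcome coverage, earliest index list among size-3 covers

Answer: 1, 2, 4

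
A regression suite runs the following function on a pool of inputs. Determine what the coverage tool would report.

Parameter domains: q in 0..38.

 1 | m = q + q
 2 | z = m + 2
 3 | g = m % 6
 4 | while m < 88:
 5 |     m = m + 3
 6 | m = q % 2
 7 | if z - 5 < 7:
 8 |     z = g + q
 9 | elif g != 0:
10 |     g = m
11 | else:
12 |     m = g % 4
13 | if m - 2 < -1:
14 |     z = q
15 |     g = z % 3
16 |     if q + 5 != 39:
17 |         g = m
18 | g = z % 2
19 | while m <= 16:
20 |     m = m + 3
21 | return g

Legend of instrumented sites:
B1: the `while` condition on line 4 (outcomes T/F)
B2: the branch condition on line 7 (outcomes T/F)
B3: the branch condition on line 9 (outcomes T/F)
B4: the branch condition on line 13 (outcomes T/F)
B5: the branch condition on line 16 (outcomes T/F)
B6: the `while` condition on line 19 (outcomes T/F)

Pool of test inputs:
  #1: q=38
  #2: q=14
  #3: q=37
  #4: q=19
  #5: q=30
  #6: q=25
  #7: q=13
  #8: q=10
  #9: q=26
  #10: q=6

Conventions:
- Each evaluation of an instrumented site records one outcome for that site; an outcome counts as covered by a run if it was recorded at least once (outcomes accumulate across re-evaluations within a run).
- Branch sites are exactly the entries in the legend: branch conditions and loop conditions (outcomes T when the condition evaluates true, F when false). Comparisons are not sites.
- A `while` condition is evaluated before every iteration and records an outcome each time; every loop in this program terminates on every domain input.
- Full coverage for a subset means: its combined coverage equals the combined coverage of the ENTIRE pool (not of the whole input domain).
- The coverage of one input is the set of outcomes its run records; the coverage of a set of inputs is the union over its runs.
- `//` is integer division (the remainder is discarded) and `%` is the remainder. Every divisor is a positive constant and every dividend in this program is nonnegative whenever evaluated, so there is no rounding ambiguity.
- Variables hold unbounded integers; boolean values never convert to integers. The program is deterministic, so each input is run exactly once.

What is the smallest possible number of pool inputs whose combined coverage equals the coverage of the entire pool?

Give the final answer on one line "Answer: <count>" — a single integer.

input #1 (q=38): covers B1=T, B1=F, B2=F, B3=T, B4=T, B5=T, B6=T, B6=F
input #2 (q=14): covers B1=T, B1=F, B2=F, B3=T, B4=T, B5=T, B6=T, B6=F
input #3 (q=37): covers B1=T, B1=F, B2=F, B3=T, B4=F, B6=T, B6=F
input #4 (q=19): covers B1=T, B1=F, B2=F, B3=T, B4=F, B6=T, B6=F
input #5 (q=30): covers B1=T, B1=F, B2=F, B3=F, B4=T, B5=T, B6=T, B6=F
input #6 (q=25): covers B1=T, B1=F, B2=F, B3=T, B4=F, B6=T, B6=F
input #7 (q=13): covers B1=T, B1=F, B2=F, B3=T, B4=F, B6=T, B6=F
input #8 (q=10): covers B1=T, B1=F, B2=F, B3=T, B4=T, B5=T, B6=T, B6=F
input #9 (q=26): covers B1=T, B1=F, B2=F, B3=T, B4=T, B5=T, B6=T, B6=F
input #10 (q=6): covers B1=T, B1=F, B2=F, B3=F, B4=T, B5=T, B6=T, B6=F
together the pool reaches 10 outcomes: B1=T, B1=F, B2=F, B3=T, B3=F, B4=T, B4=F, B5=T, B6=T, B6=F
every size-1 subset falls short of the 10 outcomes (best: 8/10)
the canonical winner is {3, 5}: size 2, full 10-outcome coverage, earliest index list among size-2 covers

Answer: 2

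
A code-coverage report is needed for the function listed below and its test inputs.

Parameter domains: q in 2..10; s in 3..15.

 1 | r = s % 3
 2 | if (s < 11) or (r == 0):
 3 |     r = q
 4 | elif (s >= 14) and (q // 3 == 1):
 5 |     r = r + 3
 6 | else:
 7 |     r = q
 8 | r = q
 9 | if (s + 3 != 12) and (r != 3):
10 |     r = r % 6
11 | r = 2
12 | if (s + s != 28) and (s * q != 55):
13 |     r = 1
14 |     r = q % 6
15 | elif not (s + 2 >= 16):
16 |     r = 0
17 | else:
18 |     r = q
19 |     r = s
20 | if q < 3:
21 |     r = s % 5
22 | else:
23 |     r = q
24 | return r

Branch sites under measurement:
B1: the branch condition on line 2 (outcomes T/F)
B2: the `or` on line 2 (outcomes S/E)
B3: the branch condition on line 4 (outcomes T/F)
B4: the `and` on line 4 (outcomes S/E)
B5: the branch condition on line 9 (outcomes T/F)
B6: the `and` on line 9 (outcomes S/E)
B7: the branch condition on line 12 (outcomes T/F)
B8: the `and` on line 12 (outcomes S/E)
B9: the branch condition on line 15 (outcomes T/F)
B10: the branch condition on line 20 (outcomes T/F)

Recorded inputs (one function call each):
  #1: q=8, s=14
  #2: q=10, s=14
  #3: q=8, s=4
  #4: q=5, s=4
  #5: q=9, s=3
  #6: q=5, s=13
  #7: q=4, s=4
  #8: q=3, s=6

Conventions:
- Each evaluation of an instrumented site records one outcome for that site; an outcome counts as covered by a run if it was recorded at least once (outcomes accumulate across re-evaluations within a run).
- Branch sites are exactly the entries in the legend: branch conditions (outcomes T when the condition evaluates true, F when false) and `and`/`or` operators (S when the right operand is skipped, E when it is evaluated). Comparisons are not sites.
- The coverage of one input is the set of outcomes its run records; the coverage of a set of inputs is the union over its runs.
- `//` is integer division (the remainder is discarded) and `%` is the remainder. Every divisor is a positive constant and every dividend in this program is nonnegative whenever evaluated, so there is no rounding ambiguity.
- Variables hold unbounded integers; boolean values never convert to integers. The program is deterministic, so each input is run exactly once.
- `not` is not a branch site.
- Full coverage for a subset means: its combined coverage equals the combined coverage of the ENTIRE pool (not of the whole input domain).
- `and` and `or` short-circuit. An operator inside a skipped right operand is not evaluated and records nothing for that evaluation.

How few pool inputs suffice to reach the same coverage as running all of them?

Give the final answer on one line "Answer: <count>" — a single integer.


input #1 (q=8, s=14): covers B1=F, B2=E, B3=F, B4=E, B5=T, B6=E, B7=F, B8=S, B9=F, B10=F
input #2 (q=10, s=14): covers B1=F, B2=E, B3=F, B4=E, B5=T, B6=E, B7=F, B8=S, B9=F, B10=F
input #3 (q=8, s=4): covers B1=T, B2=S, B5=T, B6=E, B7=T, B8=E, B10=F
input #4 (q=5, s=4): covers B1=T, B2=S, B5=T, B6=E, B7=T, B8=E, B10=F
input #5 (q=9, s=3): covers B1=T, B2=S, B5=T, B6=E, B7=T, B8=E, B10=F
input #6 (q=5, s=13): covers B1=F, B2=E, B3=F, B4=S, B5=T, B6=E, B7=T, B8=E, B10=F
input #7 (q=4, s=4): covers B1=T, B2=S, B5=T, B6=E, B7=T, B8=E, B10=F
input #8 (q=3, s=6): covers B1=T, B2=S, B5=F, B6=E, B7=T, B8=E, B10=F
union over all inputs: B1=T, B1=F, B2=S, B2=E, B3=F, B4=S, B4=E, B5=T, B5=F, B6=E, B7=T, B7=F, B8=S, B8=E, B9=F, B10=F (16 outcomes)
checked all size-1 subsets: none covers 16 outcomes (max 10/16)
checked all size-2 subsets: none covers 16 outcomes (max 15/16)
at size 3, {1, 6, 8} reaches all 16 outcomes; every lexicographically earlier size-3 subset fails
Answer: 3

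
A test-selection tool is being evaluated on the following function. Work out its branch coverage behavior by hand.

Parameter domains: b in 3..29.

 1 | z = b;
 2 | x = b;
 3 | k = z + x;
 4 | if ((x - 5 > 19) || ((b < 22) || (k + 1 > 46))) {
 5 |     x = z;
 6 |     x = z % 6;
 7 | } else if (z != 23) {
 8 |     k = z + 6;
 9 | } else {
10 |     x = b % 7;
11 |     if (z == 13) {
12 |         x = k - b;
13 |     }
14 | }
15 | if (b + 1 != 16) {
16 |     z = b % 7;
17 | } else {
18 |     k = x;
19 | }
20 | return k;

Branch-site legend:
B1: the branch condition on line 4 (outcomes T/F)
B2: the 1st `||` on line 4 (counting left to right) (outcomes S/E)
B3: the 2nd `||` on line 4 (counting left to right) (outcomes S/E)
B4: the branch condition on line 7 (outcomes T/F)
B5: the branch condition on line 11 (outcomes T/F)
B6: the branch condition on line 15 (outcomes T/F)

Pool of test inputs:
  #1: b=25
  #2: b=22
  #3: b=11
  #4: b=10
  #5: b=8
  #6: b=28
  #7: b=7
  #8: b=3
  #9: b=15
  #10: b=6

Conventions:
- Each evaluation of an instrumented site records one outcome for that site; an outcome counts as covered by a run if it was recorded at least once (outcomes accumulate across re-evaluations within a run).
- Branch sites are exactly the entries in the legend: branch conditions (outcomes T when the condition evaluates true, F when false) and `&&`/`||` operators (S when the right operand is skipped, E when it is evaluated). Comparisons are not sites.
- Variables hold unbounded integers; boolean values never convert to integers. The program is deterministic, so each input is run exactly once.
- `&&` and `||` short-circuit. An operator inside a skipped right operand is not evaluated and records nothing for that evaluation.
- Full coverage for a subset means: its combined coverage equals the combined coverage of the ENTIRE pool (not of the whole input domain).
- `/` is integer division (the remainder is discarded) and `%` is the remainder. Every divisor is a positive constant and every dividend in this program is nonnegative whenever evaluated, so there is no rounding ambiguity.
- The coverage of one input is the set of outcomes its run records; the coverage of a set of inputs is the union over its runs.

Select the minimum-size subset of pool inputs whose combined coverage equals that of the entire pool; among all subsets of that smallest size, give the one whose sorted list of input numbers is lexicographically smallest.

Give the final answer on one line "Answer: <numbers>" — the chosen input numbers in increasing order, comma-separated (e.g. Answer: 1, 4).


run #1 (b=25) records B1=T, B2=S, B6=T
run #2 (b=22) records B1=F, B2=E, B3=E, B4=T, B6=T
run #3 (b=11) records B1=T, B2=E, B3=S, B6=T
run #4 (b=10) records B1=T, B2=E, B3=S, B6=T
run #5 (b=8) records B1=T, B2=E, B3=S, B6=T
run #6 (b=28) records B1=T, B2=S, B6=T
run #7 (b=7) records B1=T, B2=E, B3=S, B6=T
run #8 (b=3) records B1=T, B2=E, B3=S, B6=T
run #9 (b=15) records B1=T, B2=E, B3=S, B6=F
run #10 (b=6) records B1=T, B2=E, B3=S, B6=T
pool-wide coverage (9 outcomes): B1=T, B1=F, B2=S, B2=E, B3=S, B3=E, B4=T, B6=T, B6=F
no size-1 subset reaches all 9 outcomes (best union: 5/9)
no size-2 subset reaches all 9 outcomes (best union: 8/9)
at size 3, {1, 2, 9} reaches all 9 outcomes; every lexicographically earlier size-3 subset fails
Answer: 1, 2, 9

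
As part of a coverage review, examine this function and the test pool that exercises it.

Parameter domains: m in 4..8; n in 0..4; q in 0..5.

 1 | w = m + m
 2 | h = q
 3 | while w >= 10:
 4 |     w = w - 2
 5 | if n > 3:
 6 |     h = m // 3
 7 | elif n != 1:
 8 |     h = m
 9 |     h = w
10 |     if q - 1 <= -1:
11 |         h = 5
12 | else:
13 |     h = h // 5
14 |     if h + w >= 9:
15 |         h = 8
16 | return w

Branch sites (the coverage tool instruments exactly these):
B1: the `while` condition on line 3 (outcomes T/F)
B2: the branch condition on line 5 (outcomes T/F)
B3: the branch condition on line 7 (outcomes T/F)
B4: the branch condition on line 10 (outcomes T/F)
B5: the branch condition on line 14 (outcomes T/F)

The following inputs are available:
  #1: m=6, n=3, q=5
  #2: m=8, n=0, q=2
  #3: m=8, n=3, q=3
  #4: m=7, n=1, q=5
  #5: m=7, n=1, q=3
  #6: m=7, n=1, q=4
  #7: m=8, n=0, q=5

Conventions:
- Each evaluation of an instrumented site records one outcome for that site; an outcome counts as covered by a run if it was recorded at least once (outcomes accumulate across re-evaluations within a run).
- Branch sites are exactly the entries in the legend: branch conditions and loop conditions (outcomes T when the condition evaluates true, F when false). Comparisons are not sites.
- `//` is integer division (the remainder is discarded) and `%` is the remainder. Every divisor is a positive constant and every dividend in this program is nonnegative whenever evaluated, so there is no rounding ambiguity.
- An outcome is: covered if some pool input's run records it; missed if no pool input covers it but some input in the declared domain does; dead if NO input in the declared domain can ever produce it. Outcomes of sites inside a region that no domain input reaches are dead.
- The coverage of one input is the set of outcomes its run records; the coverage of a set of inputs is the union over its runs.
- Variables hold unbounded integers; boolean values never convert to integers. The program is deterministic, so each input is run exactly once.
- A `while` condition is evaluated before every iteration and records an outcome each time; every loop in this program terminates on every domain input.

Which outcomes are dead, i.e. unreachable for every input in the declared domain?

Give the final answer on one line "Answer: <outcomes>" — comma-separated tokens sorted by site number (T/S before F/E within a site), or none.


checking every outcome against all 150 domain inputs:
  reachable outcomes have witnesses, e.g. B1=T (e.g. m=5, n=0, q=0), B1=F (e.g. m=4, n=0, q=0), B2=T (e.g. m=4, n=4, q=0), B2=F (e.g. m=4, n=0, q=0)
Answer: none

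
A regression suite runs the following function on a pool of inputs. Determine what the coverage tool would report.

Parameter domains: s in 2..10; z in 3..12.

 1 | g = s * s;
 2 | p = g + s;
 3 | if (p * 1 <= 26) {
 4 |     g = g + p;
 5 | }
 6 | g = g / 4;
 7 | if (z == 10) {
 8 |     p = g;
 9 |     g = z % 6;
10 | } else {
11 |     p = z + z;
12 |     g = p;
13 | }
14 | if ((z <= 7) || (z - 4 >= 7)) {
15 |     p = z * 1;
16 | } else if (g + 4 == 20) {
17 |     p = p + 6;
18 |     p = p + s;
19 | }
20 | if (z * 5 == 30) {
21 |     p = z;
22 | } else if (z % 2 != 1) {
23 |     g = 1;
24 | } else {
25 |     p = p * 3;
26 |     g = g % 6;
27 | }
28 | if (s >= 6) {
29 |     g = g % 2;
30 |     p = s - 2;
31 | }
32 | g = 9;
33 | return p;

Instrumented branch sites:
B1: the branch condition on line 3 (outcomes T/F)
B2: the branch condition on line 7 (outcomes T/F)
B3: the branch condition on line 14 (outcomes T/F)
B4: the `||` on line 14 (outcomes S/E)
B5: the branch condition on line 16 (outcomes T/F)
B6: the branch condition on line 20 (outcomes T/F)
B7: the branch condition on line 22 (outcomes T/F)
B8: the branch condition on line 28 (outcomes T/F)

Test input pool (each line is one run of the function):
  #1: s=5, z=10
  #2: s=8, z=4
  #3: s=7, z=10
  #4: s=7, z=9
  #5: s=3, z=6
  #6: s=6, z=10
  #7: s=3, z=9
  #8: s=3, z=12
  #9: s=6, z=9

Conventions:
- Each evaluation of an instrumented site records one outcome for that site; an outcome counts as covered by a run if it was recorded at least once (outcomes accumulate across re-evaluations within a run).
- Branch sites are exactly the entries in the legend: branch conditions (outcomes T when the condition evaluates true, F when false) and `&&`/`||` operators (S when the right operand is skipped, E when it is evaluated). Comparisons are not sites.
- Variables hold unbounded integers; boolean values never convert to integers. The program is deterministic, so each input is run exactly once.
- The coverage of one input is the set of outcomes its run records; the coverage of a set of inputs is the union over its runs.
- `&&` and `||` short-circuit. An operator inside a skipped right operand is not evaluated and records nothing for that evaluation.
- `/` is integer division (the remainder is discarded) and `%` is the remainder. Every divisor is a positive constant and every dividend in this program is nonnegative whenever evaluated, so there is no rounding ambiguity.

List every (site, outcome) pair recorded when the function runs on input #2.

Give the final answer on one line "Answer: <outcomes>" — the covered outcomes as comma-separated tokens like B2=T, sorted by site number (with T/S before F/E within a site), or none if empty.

Running input #2 (s=8, z=4), event by event:
  B1->F, B2->F, B4->S, B3->T, B6->F, B7->T, B8->T
deduplicating events, the covered set is: B1=F, B2=F, B3=T, B4=S, B6=F, B7=T, B8=T

Answer: B1=F, B2=F, B3=T, B4=S, B6=F, B7=T, B8=T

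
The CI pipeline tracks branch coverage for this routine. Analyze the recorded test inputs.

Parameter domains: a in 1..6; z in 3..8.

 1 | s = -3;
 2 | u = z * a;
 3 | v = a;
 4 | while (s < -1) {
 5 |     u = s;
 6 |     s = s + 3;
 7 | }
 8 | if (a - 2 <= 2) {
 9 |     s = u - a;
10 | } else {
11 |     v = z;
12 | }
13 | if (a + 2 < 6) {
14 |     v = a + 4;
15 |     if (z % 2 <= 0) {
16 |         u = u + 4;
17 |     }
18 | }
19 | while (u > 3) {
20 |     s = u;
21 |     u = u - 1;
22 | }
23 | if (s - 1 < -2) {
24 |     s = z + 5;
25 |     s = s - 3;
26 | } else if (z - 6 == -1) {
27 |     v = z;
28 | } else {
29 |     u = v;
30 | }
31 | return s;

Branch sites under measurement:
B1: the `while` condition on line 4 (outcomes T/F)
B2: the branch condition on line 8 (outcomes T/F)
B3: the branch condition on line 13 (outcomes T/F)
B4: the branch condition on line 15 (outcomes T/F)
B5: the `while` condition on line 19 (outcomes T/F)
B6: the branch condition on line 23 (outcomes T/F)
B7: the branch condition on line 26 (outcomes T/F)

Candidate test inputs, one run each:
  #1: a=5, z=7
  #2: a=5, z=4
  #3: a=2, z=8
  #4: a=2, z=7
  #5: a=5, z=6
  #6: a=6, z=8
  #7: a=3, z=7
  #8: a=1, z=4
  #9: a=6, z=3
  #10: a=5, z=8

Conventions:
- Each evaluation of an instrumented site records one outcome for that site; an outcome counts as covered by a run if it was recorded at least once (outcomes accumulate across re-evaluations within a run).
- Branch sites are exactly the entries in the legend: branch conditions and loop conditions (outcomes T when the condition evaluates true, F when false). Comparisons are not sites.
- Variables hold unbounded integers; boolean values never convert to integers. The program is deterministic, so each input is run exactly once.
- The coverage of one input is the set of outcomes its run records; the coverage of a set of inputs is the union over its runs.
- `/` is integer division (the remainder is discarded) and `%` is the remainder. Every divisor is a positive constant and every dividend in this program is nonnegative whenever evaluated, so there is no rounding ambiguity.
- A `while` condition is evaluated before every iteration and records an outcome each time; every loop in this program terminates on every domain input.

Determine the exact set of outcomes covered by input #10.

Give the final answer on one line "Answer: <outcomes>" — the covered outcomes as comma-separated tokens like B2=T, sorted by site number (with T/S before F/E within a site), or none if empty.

Running input #10 (a=5, z=8), event by event:
  B1->T, B1->F, B2->F, B3->F, B5->F, B6->F, B7->F
deduplicating events, the covered set is: B1=T, B1=F, B2=F, B3=F, B5=F, B6=F, B7=F

Answer: B1=T, B1=F, B2=F, B3=F, B5=F, B6=F, B7=F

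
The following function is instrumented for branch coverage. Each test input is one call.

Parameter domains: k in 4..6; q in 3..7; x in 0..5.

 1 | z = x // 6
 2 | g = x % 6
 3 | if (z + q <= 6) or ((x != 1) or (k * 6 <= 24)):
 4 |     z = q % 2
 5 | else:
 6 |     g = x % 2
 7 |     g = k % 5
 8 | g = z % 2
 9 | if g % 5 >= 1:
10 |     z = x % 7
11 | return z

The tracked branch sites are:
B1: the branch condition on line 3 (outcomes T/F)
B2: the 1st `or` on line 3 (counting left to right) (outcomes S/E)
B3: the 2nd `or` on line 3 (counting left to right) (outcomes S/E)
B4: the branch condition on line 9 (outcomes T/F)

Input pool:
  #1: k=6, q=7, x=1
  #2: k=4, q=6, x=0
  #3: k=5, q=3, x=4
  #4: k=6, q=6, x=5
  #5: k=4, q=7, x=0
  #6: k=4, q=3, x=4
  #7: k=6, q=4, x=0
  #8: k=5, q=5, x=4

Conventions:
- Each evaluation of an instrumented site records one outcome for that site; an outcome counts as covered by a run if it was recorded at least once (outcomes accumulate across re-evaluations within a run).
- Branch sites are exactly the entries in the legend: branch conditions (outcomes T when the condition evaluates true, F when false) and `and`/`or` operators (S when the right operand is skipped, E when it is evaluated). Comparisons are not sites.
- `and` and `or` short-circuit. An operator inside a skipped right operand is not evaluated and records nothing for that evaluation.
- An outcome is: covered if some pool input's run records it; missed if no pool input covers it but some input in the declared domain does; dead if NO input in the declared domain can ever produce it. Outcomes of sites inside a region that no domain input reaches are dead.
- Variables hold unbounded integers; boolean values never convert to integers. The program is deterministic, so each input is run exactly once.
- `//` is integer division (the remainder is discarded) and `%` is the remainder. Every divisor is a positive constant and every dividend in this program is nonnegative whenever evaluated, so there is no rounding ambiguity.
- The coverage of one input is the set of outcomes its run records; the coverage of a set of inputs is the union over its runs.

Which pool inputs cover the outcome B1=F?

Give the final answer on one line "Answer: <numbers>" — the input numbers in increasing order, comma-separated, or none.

input #1 (k=6, q=7, x=1): hits B1=F
input #2 (k=4, q=6, x=0): never hits B1=F
input #3 (k=5, q=3, x=4): never hits B1=F
input #4 (k=6, q=6, x=5): never hits B1=F
input #5 (k=4, q=7, x=0): never hits B1=F
input #6 (k=4, q=3, x=4): never hits B1=F
input #7 (k=6, q=4, x=0): never hits B1=F
input #8 (k=5, q=5, x=4): never hits B1=F

Answer: 1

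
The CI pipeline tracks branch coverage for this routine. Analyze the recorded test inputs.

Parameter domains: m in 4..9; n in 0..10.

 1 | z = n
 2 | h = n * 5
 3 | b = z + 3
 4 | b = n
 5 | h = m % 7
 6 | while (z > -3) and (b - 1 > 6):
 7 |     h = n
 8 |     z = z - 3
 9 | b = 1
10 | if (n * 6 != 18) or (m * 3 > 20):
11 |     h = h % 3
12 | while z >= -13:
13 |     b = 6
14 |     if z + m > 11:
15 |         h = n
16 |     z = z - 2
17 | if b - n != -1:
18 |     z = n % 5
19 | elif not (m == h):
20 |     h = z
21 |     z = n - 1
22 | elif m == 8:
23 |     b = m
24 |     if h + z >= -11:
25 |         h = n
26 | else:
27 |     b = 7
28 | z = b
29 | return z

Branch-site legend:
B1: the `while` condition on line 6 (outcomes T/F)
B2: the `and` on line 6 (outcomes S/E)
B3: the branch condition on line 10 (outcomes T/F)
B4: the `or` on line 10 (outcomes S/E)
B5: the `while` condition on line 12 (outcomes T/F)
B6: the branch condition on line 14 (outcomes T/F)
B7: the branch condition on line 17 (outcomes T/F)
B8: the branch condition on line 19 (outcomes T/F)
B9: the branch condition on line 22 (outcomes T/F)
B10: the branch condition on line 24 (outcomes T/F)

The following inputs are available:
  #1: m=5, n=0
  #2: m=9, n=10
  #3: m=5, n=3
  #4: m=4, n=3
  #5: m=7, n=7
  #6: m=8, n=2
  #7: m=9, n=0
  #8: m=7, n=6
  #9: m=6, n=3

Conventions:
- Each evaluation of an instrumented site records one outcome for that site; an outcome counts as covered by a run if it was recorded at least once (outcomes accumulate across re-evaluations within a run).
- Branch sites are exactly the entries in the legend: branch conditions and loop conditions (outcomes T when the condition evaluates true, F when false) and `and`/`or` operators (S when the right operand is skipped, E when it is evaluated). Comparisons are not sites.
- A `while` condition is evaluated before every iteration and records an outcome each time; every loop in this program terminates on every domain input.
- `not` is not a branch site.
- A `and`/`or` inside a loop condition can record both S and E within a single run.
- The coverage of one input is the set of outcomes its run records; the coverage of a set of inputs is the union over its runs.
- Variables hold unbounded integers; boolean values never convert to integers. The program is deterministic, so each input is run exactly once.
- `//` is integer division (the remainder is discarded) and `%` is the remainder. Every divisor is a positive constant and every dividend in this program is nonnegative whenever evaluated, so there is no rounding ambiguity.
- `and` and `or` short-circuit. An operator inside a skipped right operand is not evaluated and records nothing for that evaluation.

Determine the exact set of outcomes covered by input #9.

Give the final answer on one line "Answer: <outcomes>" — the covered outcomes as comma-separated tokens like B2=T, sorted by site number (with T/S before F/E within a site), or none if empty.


Running input #9 (m=6, n=3), event by event:
  B2->E, B1->F, B4->E, B3->F, B5->T, B6->F, B5->T, B6->F, B5->T, B6->F
  B5->T, B6->F, B5->T, B6->F, B5->T, B6->F, B5->T, B6->F, B5->T, B6->F
  B5->T, B6->F, B5->F, B7->T
as a set, this run covers: B1=F, B2=E, B3=F, B4=E, B5=T, B5=F, B6=F, B7=T
Answer: B1=F, B2=E, B3=F, B4=E, B5=T, B5=F, B6=F, B7=T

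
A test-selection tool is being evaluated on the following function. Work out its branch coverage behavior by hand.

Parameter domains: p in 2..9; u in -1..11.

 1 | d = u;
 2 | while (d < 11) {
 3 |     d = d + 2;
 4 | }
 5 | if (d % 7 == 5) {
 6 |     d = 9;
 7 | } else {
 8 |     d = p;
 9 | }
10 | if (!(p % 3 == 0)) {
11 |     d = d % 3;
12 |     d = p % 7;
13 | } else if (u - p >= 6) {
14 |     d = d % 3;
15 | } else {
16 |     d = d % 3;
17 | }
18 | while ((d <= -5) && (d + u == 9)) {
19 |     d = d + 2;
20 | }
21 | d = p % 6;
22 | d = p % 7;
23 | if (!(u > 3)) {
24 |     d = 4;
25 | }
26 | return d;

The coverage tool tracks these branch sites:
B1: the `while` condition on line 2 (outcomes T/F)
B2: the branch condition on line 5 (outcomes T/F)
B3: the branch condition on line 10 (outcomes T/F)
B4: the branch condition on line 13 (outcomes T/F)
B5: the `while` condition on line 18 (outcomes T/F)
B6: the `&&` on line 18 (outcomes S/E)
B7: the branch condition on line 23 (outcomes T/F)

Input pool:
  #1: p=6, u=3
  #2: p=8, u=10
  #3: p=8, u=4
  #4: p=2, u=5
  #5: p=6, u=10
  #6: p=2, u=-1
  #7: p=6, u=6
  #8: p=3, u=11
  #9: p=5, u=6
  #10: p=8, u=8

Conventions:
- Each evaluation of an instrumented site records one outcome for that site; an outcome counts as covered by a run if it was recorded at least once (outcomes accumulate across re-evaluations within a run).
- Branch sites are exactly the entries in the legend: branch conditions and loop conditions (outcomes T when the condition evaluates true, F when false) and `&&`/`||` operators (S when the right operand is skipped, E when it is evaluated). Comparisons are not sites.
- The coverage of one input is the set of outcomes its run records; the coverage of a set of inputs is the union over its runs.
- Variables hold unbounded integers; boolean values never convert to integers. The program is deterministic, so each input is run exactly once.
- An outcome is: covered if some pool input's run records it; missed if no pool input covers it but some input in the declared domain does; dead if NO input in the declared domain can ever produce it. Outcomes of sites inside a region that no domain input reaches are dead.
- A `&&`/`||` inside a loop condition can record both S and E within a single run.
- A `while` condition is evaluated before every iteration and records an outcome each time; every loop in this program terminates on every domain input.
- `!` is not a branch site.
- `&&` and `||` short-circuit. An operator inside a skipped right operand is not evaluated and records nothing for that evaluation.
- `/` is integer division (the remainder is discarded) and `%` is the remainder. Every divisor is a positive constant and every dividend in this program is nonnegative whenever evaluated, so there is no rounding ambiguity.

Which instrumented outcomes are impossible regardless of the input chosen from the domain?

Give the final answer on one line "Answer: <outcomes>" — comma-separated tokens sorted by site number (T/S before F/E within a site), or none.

exhaustive pass over the 104-input domain:
  B5=T: unreachable across the whole domain -> dead
  B6=E: unreachable across the whole domain -> dead
  reachable outcomes have witnesses, e.g. B1=T (e.g. p=2, u=-1), B1=F (e.g. p=2, u=-1), B2=T (e.g. p=2, u=0), B2=F (e.g. p=2, u=-1)

Answer: B5=T, B6=E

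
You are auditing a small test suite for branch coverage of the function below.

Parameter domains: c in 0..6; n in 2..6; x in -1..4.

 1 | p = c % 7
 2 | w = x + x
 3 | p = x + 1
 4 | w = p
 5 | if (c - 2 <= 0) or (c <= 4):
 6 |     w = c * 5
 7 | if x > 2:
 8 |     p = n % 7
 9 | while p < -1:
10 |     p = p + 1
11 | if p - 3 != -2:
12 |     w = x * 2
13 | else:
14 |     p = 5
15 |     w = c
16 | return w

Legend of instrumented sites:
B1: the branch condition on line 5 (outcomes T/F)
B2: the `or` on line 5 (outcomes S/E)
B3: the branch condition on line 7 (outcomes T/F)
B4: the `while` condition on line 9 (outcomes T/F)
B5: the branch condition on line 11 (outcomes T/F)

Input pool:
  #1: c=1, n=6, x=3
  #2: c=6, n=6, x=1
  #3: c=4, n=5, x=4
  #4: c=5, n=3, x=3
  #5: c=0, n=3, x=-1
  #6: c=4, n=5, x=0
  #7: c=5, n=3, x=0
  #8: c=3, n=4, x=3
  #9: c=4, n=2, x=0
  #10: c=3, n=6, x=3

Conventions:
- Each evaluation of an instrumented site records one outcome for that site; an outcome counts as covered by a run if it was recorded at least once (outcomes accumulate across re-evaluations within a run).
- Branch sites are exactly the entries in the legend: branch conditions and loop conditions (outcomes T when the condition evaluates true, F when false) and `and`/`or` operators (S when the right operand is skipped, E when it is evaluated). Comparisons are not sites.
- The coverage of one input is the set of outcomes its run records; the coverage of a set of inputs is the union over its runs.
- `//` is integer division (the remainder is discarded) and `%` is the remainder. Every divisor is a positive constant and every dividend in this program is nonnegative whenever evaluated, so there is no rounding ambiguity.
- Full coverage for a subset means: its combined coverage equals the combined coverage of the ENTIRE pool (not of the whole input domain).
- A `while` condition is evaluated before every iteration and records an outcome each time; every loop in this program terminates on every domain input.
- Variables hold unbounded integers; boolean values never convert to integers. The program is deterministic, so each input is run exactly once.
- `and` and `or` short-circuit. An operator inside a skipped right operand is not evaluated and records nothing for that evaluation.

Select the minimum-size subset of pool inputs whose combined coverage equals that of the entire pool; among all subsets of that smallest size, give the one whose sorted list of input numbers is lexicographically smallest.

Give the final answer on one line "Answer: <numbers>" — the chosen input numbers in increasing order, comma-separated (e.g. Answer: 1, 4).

#1 (c=1, n=6, x=3) -> B2->S, B1->T, B3->T, B4->F, B5->T; covered: B1=T, B2=S, B3=T, B4=F, B5=T
#2 (c=6, n=6, x=1) -> B2->E, B1->F, B3->F, B4->F, B5->T; covered: B1=F, B2=E, B3=F, B4=F, B5=T
#3 (c=4, n=5, x=4) -> B2->E, B1->T, B3->T, B4->F, B5->T; covered: B1=T, B2=E, B3=T, B4=F, B5=T
#4 (c=5, n=3, x=3) -> B2->E, B1->F, B3->T, B4->F, B5->T; covered: B1=F, B2=E, B3=T, B4=F, B5=T
#5 (c=0, n=3, x=-1) -> B2->S, B1->T, B3->F, B4->F, B5->T; covered: B1=T, B2=S, B3=F, B4=F, B5=T
#6 (c=4, n=5, x=0) -> B2->E, B1->T, B3->F, B4->F, B5->F; covered: B1=T, B2=E, B3=F, B4=F, B5=F
#7 (c=5, n=3, x=0) -> B2->E, B1->F, B3->F, B4->F, B5->F; covered: B1=F, B2=E, B3=F, B4=F, B5=F
#8 (c=3, n=4, x=3) -> B2->E, B1->T, B3->T, B4->F, B5->T; covered: B1=T, B2=E, B3=T, B4=F, B5=T
#9 (c=4, n=2, x=0) -> B2->E, B1->T, B3->F, B4->F, B5->F; covered: B1=T, B2=E, B3=F, B4=F, B5=F
#10 (c=3, n=6, x=3) -> B2->E, B1->T, B3->T, B4->F, B5->T; covered: B1=T, B2=E, B3=T, B4=F, B5=T
union over all inputs: B1=T, B1=F, B2=S, B2=E, B3=T, B3=F, B4=F, B5=T, B5=F (9 outcomes)
no size-1 subset reaches all 9 outcomes (best union: 5/9)
size 2: inputs {1, 7} cover all 9 outcomes, and no lexicographically smaller subset of this size does

Answer: 1, 7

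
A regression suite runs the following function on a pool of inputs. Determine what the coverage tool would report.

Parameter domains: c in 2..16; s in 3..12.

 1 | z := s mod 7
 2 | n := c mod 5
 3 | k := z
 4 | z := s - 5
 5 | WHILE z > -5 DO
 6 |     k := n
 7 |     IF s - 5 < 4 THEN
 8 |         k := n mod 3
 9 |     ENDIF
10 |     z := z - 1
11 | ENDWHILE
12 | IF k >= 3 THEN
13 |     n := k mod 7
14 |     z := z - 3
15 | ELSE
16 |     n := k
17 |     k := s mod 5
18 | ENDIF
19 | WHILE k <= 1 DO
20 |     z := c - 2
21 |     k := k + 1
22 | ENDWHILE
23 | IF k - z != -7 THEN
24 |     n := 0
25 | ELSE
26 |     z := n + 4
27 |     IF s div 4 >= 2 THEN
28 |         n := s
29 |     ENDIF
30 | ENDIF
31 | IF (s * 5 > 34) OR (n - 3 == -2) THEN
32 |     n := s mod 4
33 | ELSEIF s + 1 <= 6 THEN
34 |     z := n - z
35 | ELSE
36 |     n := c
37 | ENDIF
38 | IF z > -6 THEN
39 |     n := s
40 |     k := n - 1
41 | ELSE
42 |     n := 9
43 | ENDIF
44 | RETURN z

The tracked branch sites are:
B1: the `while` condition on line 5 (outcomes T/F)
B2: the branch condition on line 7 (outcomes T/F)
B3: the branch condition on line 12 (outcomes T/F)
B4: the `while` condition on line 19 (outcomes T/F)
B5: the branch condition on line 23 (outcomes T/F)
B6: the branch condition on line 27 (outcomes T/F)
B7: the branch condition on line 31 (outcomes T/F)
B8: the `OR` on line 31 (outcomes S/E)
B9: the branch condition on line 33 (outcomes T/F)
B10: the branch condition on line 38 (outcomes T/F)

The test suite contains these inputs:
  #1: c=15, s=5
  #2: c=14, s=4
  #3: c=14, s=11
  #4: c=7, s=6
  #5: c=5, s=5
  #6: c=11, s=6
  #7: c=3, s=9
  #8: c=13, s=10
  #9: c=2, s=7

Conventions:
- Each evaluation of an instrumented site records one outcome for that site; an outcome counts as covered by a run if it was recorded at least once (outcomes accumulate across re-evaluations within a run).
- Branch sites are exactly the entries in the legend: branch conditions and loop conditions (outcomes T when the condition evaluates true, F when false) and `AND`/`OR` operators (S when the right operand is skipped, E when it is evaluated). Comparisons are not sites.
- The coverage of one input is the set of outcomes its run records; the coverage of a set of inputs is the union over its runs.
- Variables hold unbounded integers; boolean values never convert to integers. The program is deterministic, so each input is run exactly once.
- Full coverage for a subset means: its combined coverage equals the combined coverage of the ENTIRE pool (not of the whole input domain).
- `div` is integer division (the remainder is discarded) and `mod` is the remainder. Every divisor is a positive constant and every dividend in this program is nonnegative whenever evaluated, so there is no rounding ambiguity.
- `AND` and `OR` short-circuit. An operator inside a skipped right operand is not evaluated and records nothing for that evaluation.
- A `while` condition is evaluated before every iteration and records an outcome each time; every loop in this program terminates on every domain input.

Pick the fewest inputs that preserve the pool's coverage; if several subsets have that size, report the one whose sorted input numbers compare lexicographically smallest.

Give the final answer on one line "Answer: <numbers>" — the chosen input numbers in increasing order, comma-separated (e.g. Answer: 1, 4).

input #1, c=15, s=5: outcomes B1=T, B1=F, B2=T, B3=F, B4=T, B4=F, B5=T, B7=F, B8=E, B9=T, B10=F
input #2, c=14, s=4: outcomes B1=T, B1=F, B2=T, B3=F, B4=F, B5=T, B7=F, B8=E, B9=T, B10=T
input #3, c=14, s=11: outcomes B1=T, B1=F, B2=F, B3=T, B4=F, B5=T, B7=T, B8=S, B10=F
input #4, c=7, s=6: outcomes B1=T, B1=F, B2=T, B3=F, B4=T, B4=F, B5=T, B7=F, B8=E, B9=F, B10=T
input #5, c=5, s=5: outcomes B1=T, B1=F, B2=T, B3=F, B4=T, B4=F, B5=T, B7=F, B8=E, B9=T, B10=T
input #6, c=11, s=6: outcomes B1=T, B1=F, B2=T, B3=F, B4=T, B4=F, B5=F, B6=F, B7=T, B8=E, B10=T
input #7, c=3, s=9: outcomes B1=T, B1=F, B2=F, B3=T, B4=F, B5=T, B7=T, B8=S, B10=F
input #8, c=13, s=10: outcomes B1=T, B1=F, B2=F, B3=T, B4=F, B5=T, B7=T, B8=S, B10=F
input #9, c=2, s=7: outcomes B1=T, B1=F, B2=T, B3=F, B4=F, B5=T, B7=T, B8=S, B10=T
union over all inputs: B1=T, B1=F, B2=T, B2=F, B3=T, B3=F, B4=T, B4=F, B5=T, B5=F, B6=F, B7=T, B7=F, B8=S, B8=E, B9=T, B9=F, B10=T, B10=F (19 outcomes)
no size-1 subset reaches all 19 outcomes (best union: 11/19)
no size-2 subset reaches all 19 outcomes (best union: 16/19)
no size-3 subset reaches all 19 outcomes (best union: 18/19)
the canonical winner is {1, 3, 4, 6}: size 4, full 19-outcome coverage, earliest index list among size-4 covers

Answer: 1, 3, 4, 6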